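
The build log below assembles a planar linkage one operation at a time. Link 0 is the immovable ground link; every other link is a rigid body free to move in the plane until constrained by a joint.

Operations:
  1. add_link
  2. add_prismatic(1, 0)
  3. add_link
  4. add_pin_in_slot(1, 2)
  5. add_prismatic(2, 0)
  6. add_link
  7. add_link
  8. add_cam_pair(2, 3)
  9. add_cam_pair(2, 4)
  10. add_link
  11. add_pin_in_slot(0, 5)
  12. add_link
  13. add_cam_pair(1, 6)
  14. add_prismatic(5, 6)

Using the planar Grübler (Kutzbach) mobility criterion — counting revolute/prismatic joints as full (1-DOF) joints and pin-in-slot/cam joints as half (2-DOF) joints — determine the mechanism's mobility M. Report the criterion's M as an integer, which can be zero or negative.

M = 7

link 0 = ground. State L|J1|J2 = 1|0|0
+link1  2|0|0
P(1,0) f=1→J1  2|1|0
+link2  3|1|0
PS(1,2) f=2→J2  3|1|1
P(2,0) f=1→J1  3|2|1
+link3  4|2|1
+link4  5|2|1
C(2,3) f=2→J2  5|2|2
C(2,4) f=2→J2  5|2|3
+link5  6|2|3
PS(0,5) f=2→J2  6|2|4
+link6  7|2|4
C(1,6) f=2→J2  7|2|5
P(5,6) f=1→J1  7|3|5
M = 3(7−1)−2·3−5 = 18−6−5 = 7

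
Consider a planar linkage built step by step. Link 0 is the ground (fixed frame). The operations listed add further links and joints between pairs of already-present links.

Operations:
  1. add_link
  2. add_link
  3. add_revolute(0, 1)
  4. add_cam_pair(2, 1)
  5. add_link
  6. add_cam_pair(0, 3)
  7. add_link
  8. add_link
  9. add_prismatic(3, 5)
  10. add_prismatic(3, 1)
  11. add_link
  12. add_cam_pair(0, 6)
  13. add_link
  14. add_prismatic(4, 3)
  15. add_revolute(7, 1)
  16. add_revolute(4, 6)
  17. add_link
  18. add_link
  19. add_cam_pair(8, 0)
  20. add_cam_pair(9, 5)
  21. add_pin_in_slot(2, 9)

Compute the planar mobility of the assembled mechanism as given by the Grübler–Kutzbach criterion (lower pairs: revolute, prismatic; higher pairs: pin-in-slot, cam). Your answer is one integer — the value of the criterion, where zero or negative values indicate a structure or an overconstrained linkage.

M = 9

link 0 = ground. State L|J1|J2 = 1|0|0
+link1  2|0|0
+link2  3|0|0
R(0,1) f=1→J1  3|1|0
C(2,1) f=2→J2  3|1|1
+link3  4|1|1
C(0,3) f=2→J2  4|1|2
+link4  5|1|2
+link5  6|1|2
P(3,5) f=1→J1  6|2|2
P(3,1) f=1→J1  6|3|2
+link6  7|3|2
C(0,6) f=2→J2  7|3|3
+link7  8|3|3
P(4,3) f=1→J1  8|4|3
R(7,1) f=1→J1  8|5|3
R(4,6) f=1→J1  8|6|3
+link8  9|6|3
+link9  10|6|3
C(8,0) f=2→J2  10|6|4
C(9,5) f=2→J2  10|6|5
PS(2,9) f=2→J2  10|6|6
M = 3(10−1)−2·6−6 = 27−12−6 = 9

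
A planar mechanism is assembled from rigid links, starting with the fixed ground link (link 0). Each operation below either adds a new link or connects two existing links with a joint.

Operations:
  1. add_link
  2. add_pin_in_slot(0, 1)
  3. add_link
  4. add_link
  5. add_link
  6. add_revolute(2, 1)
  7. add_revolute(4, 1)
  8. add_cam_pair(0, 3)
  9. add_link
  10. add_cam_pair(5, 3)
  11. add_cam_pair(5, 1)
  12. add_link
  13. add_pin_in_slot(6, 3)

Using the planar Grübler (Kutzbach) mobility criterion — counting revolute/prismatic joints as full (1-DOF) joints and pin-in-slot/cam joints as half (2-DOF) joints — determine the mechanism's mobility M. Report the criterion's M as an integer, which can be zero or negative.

M = 9

link 0 = ground. State L|J1|J2 = 1|0|0
+link1  2|0|0
PS(0,1) f=2→J2  2|0|1
+link2  3|0|1
+link3  4|0|1
+link4  5|0|1
R(2,1) f=1→J1  5|1|1
R(4,1) f=1→J1  5|2|1
C(0,3) f=2→J2  5|2|2
+link5  6|2|2
C(5,3) f=2→J2  6|2|3
C(5,1) f=2→J2  6|2|4
+link6  7|2|4
PS(6,3) f=2→J2  7|2|5
M = 3(7−1)−2·2−5 = 18−4−5 = 9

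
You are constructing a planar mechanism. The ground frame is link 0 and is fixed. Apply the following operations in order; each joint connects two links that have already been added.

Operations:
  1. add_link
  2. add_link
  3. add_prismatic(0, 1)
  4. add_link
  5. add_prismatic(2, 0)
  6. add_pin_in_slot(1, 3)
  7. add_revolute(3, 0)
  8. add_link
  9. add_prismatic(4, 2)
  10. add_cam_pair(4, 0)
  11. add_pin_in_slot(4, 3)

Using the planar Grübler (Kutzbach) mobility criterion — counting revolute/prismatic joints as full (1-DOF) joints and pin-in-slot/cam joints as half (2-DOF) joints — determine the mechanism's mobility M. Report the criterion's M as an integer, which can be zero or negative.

M = 1

link 0 = ground. State L|J1|J2 = 1|0|0
+link1  2|0|0
+link2  3|0|0
P(0,1) f=1→J1  3|1|0
+link3  4|1|0
P(2,0) f=1→J1  4|2|0
PS(1,3) f=2→J2  4|2|1
R(3,0) f=1→J1  4|3|1
+link4  5|3|1
P(4,2) f=1→J1  5|4|1
C(4,0) f=2→J2  5|4|2
PS(4,3) f=2→J2  5|4|3
M = 3(5−1)−2·4−3 = 12−8−3 = 1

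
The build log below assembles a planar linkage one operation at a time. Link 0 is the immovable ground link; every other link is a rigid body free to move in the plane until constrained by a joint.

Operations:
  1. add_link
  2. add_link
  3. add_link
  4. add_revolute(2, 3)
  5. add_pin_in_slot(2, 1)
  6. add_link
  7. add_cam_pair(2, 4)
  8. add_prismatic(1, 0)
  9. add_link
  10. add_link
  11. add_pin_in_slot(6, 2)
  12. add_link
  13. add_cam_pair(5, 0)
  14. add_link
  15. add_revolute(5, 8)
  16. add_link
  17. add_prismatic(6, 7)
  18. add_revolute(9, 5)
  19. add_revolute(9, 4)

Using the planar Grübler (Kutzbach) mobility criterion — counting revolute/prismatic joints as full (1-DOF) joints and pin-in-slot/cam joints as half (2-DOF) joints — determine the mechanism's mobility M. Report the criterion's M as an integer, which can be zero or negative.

M = 11

[1;0;0] (link 0 is ground)
L+ [2;0;0]
L+ [3;0;0]
L+ [4;0;0]
R(2,3)∈J1 [4;1;0]
PS(2,1)∈J2 [4;1;1]
L+ [5;1;1]
C(2,4)∈J2 [5;1;2]
P(1,0)∈J1 [5;2;2]
L+ [6;2;2]
L+ [7;2;2]
PS(6,2)∈J2 [7;2;3]
L+ [8;2;3]
C(5,0)∈J2 [8;2;4]
L+ [9;2;4]
R(5,8)∈J1 [9;3;4]
L+ [10;3;4]
P(6,7)∈J1 [10;4;4]
R(9,5)∈J1 [10;5;4]
R(9,4)∈J1 [10;6;4]
mobility = 27 − 12 − 4 = 11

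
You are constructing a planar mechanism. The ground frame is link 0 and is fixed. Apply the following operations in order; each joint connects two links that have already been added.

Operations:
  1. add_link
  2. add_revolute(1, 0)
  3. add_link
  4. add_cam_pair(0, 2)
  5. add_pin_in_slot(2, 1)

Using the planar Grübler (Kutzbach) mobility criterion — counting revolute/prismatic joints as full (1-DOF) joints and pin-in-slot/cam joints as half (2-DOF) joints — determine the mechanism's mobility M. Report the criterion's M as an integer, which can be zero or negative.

L=1 J1=0 J2=0
add link → L=2 J1=0 J2=0
R@1,0 dof=1 J1 → L=2 J1=1 J2=0
add link → L=3 J1=1 J2=0
C@0,2 dof=2 J2 → L=3 J1=1 J2=1
PS@2,1 dof=2 J2 → L=3 J1=1 J2=2
M=3(L−1)−2J1−J2=3·2−2·1−2=2

M = 2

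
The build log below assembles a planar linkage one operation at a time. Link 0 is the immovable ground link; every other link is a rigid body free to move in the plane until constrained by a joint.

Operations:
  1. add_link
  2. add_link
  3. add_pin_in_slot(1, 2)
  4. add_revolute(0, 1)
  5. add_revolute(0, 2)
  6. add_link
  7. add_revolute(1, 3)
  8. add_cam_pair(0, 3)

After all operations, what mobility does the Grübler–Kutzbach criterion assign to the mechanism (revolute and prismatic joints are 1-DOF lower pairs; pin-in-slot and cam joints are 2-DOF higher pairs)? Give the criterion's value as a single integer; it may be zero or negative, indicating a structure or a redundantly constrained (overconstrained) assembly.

M = 1

(L,J1,J2)=(1,0,0); link0 fixed
link1: (2,0,0)
link2: (3,0,0)
PS 1-2 [J2]: (3,0,1)
R 0-1 [J1]: (3,1,1)
R 0-2 [J1]: (3,2,1)
link3: (4,2,1)
R 1-3 [J1]: (4,3,1)
C 0-3 [J2]: (4,3,2)
Grübler: 3·3 − 2·3 − 2 = 1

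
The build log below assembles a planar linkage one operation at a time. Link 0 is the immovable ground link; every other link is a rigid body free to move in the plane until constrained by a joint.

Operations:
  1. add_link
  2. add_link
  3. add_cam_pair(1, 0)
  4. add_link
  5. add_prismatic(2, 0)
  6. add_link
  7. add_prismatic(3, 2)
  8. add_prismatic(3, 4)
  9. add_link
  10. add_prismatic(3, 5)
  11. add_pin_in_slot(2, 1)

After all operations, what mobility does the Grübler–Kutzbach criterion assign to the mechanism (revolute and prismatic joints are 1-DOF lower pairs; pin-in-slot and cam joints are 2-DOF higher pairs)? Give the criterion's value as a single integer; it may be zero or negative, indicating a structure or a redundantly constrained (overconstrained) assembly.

M = 5

link 0 = ground. State L|J1|J2 = 1|0|0
+link1  2|0|0
+link2  3|0|0
C(1,0) f=2→J2  3|0|1
+link3  4|0|1
P(2,0) f=1→J1  4|1|1
+link4  5|1|1
P(3,2) f=1→J1  5|2|1
P(3,4) f=1→J1  5|3|1
+link5  6|3|1
P(3,5) f=1→J1  6|4|1
PS(2,1) f=2→J2  6|4|2
M = 3(6−1)−2·4−2 = 15−8−2 = 5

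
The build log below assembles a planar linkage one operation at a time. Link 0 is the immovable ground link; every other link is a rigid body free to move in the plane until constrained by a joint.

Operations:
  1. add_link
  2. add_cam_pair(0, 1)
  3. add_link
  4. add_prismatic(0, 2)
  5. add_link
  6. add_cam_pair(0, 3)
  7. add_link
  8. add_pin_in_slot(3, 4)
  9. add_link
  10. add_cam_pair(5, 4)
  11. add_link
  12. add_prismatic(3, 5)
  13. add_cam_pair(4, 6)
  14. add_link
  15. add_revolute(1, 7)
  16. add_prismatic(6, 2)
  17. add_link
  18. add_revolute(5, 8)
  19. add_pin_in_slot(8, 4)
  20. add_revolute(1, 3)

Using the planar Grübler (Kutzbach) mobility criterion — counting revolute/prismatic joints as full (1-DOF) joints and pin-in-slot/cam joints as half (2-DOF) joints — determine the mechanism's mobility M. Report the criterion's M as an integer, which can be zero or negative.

M = 6

[1;0;0] (link 0 is ground)
L+ [2;0;0]
C(0,1)∈J2 [2;0;1]
L+ [3;0;1]
P(0,2)∈J1 [3;1;1]
L+ [4;1;1]
C(0,3)∈J2 [4;1;2]
L+ [5;1;2]
PS(3,4)∈J2 [5;1;3]
L+ [6;1;3]
C(5,4)∈J2 [6;1;4]
L+ [7;1;4]
P(3,5)∈J1 [7;2;4]
C(4,6)∈J2 [7;2;5]
L+ [8;2;5]
R(1,7)∈J1 [8;3;5]
P(6,2)∈J1 [8;4;5]
L+ [9;4;5]
R(5,8)∈J1 [9;5;5]
PS(8,4)∈J2 [9;5;6]
R(1,3)∈J1 [9;6;6]
mobility = 24 − 12 − 6 = 6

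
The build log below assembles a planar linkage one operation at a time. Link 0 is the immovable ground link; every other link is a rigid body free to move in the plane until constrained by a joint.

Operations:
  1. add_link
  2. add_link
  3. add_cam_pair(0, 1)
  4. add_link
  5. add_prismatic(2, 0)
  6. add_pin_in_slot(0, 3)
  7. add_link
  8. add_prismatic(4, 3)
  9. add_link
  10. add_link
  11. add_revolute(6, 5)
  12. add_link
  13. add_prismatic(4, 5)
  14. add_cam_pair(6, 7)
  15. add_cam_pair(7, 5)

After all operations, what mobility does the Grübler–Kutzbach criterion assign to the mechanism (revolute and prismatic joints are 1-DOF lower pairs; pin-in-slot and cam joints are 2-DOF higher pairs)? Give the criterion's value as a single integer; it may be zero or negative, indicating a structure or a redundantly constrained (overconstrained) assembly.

[1;0;0] (link 0 is ground)
L+ [2;0;0]
L+ [3;0;0]
C(0,1)∈J2 [3;0;1]
L+ [4;0;1]
P(2,0)∈J1 [4;1;1]
PS(0,3)∈J2 [4;1;2]
L+ [5;1;2]
P(4,3)∈J1 [5;2;2]
L+ [6;2;2]
L+ [7;2;2]
R(6,5)∈J1 [7;3;2]
L+ [8;3;2]
P(4,5)∈J1 [8;4;2]
C(6,7)∈J2 [8;4;3]
C(7,5)∈J2 [8;4;4]
mobility = 21 − 8 − 4 = 9

M = 9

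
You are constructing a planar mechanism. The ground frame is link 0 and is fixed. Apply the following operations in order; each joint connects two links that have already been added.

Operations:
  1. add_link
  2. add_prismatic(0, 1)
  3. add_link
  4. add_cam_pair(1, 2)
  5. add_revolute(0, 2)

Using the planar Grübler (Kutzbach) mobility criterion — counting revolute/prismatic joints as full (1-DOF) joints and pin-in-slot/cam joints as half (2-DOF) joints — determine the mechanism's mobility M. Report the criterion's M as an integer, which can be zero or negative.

L=1 J1=0 J2=0
add link → L=2 J1=0 J2=0
P@0,1 dof=1 J1 → L=2 J1=1 J2=0
add link → L=3 J1=1 J2=0
C@1,2 dof=2 J2 → L=3 J1=1 J2=1
R@0,2 dof=1 J1 → L=3 J1=2 J2=1
M=3(L−1)−2J1−J2=3·2−2·2−1=1

M = 1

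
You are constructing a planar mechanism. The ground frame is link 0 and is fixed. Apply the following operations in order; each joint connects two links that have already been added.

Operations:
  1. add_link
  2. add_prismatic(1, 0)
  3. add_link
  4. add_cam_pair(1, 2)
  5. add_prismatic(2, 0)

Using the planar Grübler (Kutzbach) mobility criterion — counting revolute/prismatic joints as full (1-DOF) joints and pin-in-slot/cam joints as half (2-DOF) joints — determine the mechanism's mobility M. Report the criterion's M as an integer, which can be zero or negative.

M = 1

ground; <1,0,0>
#1 <2,0,0>
P:1↔0 J1 <2,1,0>
#2 <3,1,0>
C:1↔2 J2 <3,1,1>
P:2↔0 J1 <3,2,1>
3×2 − 2×2 − 1×1 = 1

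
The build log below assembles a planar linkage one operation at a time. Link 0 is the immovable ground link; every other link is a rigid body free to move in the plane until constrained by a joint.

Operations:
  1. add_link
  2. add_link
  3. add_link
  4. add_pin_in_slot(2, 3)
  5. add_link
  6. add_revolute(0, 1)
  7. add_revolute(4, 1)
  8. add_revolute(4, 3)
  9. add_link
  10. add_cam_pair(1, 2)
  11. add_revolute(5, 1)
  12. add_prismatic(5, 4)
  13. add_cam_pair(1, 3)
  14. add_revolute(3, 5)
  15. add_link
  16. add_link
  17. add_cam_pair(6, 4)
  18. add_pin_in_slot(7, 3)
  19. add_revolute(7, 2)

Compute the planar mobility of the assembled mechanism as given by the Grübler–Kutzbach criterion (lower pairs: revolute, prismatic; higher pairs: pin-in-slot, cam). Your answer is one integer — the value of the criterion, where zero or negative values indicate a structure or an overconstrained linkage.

L=1 J1=0 J2=0
add link → L=2 J1=0 J2=0
add link → L=3 J1=0 J2=0
add link → L=4 J1=0 J2=0
PS@2,3 dof=2 J2 → L=4 J1=0 J2=1
add link → L=5 J1=0 J2=1
R@0,1 dof=1 J1 → L=5 J1=1 J2=1
R@4,1 dof=1 J1 → L=5 J1=2 J2=1
R@4,3 dof=1 J1 → L=5 J1=3 J2=1
add link → L=6 J1=3 J2=1
C@1,2 dof=2 J2 → L=6 J1=3 J2=2
R@5,1 dof=1 J1 → L=6 J1=4 J2=2
P@5,4 dof=1 J1 → L=6 J1=5 J2=2
C@1,3 dof=2 J2 → L=6 J1=5 J2=3
R@3,5 dof=1 J1 → L=6 J1=6 J2=3
add link → L=7 J1=6 J2=3
add link → L=8 J1=6 J2=3
C@6,4 dof=2 J2 → L=8 J1=6 J2=4
PS@7,3 dof=2 J2 → L=8 J1=6 J2=5
R@7,2 dof=1 J1 → L=8 J1=7 J2=5
M=3(L−1)−2J1−J2=3·7−2·7−5=2

M = 2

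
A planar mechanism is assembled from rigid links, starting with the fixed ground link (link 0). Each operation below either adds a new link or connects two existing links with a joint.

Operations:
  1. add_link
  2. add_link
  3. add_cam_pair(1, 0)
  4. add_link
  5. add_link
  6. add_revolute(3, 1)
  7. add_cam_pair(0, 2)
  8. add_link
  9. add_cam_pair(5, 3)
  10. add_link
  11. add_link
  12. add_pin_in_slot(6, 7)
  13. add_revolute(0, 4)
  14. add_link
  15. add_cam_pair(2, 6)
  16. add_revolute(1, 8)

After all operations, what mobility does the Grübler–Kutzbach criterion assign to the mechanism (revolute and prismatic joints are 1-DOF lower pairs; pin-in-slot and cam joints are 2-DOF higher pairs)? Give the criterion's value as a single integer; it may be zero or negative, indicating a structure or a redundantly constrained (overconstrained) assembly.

[1;0;0] (link 0 is ground)
L+ [2;0;0]
L+ [3;0;0]
C(1,0)∈J2 [3;0;1]
L+ [4;0;1]
L+ [5;0;1]
R(3,1)∈J1 [5;1;1]
C(0,2)∈J2 [5;1;2]
L+ [6;1;2]
C(5,3)∈J2 [6;1;3]
L+ [7;1;3]
L+ [8;1;3]
PS(6,7)∈J2 [8;1;4]
R(0,4)∈J1 [8;2;4]
L+ [9;2;4]
C(2,6)∈J2 [9;2;5]
R(1,8)∈J1 [9;3;5]
mobility = 24 − 6 − 5 = 13

M = 13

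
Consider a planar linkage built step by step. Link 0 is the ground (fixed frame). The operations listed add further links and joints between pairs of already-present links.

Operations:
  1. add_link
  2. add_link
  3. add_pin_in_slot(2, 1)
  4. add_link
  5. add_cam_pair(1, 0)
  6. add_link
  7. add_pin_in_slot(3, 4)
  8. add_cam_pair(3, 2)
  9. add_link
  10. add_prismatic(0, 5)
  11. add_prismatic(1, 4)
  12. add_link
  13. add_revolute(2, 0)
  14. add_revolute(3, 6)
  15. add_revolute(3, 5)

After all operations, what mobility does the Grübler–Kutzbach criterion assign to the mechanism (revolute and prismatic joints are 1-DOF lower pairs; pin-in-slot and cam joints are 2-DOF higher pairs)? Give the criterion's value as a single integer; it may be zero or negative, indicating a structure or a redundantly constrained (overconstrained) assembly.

(L,J1,J2)=(1,0,0); link0 fixed
link1: (2,0,0)
link2: (3,0,0)
PS 2-1 [J2]: (3,0,1)
link3: (4,0,1)
C 1-0 [J2]: (4,0,2)
link4: (5,0,2)
PS 3-4 [J2]: (5,0,3)
C 3-2 [J2]: (5,0,4)
link5: (6,0,4)
P 0-5 [J1]: (6,1,4)
P 1-4 [J1]: (6,2,4)
link6: (7,2,4)
R 2-0 [J1]: (7,3,4)
R 3-6 [J1]: (7,4,4)
R 3-5 [J1]: (7,5,4)
Grübler: 3·6 − 2·5 − 4 = 4

M = 4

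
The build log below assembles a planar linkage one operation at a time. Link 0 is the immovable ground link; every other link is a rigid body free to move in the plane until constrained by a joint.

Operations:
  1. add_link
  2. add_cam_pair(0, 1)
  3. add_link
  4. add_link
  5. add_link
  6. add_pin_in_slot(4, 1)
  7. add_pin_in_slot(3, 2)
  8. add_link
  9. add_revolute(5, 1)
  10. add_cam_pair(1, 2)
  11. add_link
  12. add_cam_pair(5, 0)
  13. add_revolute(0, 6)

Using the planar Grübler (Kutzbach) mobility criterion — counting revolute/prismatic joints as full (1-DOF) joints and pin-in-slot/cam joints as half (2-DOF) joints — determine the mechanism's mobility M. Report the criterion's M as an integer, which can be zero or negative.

(L,J1,J2)=(1,0,0); link0 fixed
link1: (2,0,0)
C 0-1 [J2]: (2,0,1)
link2: (3,0,1)
link3: (4,0,1)
link4: (5,0,1)
PS 4-1 [J2]: (5,0,2)
PS 3-2 [J2]: (5,0,3)
link5: (6,0,3)
R 5-1 [J1]: (6,1,3)
C 1-2 [J2]: (6,1,4)
link6: (7,1,4)
C 5-0 [J2]: (7,1,5)
R 0-6 [J1]: (7,2,5)
Grübler: 3·6 − 2·2 − 5 = 9

M = 9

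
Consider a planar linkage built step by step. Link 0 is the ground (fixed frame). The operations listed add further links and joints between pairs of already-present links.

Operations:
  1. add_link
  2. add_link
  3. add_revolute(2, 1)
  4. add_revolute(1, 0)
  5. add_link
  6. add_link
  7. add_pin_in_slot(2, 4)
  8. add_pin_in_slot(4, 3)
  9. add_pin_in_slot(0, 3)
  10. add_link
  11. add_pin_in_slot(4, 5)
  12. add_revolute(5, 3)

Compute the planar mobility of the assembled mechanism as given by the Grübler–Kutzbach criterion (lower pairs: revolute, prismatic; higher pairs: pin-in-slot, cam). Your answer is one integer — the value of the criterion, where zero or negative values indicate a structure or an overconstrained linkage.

link 0 = ground. State L|J1|J2 = 1|0|0
+link1  2|0|0
+link2  3|0|0
R(2,1) f=1→J1  3|1|0
R(1,0) f=1→J1  3|2|0
+link3  4|2|0
+link4  5|2|0
PS(2,4) f=2→J2  5|2|1
PS(4,3) f=2→J2  5|2|2
PS(0,3) f=2→J2  5|2|3
+link5  6|2|3
PS(4,5) f=2→J2  6|2|4
R(5,3) f=1→J1  6|3|4
M = 3(6−1)−2·3−4 = 15−6−4 = 5

M = 5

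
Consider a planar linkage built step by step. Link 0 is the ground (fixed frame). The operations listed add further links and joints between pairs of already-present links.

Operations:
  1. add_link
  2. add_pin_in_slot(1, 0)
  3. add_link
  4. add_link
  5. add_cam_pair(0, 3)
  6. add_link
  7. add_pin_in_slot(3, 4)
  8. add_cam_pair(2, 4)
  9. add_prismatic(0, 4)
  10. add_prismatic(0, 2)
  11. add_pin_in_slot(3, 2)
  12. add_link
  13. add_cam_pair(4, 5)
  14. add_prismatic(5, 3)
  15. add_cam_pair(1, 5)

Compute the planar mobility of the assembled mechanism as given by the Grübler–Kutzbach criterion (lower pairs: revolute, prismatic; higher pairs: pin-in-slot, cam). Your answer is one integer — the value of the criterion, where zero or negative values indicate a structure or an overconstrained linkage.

M = 2

(L,J1,J2)=(1,0,0); link0 fixed
link1: (2,0,0)
PS 1-0 [J2]: (2,0,1)
link2: (3,0,1)
link3: (4,0,1)
C 0-3 [J2]: (4,0,2)
link4: (5,0,2)
PS 3-4 [J2]: (5,0,3)
C 2-4 [J2]: (5,0,4)
P 0-4 [J1]: (5,1,4)
P 0-2 [J1]: (5,2,4)
PS 3-2 [J2]: (5,2,5)
link5: (6,2,5)
C 4-5 [J2]: (6,2,6)
P 5-3 [J1]: (6,3,6)
C 1-5 [J2]: (6,3,7)
Grübler: 3·5 − 2·3 − 7 = 2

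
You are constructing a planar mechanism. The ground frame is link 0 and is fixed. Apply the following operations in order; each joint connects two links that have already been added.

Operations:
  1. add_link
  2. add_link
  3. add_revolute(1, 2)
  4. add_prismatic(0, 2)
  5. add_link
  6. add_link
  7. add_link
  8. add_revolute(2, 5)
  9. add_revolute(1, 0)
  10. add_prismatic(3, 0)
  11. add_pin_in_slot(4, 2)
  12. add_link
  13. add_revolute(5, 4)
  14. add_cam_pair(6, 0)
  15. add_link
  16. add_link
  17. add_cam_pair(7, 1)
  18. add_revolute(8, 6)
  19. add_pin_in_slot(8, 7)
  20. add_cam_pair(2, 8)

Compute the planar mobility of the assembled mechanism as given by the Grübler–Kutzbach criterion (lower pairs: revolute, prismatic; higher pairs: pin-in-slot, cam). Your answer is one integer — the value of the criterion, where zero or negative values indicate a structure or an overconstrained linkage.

M = 5

[1;0;0] (link 0 is ground)
L+ [2;0;0]
L+ [3;0;0]
R(1,2)∈J1 [3;1;0]
P(0,2)∈J1 [3;2;0]
L+ [4;2;0]
L+ [5;2;0]
L+ [6;2;0]
R(2,5)∈J1 [6;3;0]
R(1,0)∈J1 [6;4;0]
P(3,0)∈J1 [6;5;0]
PS(4,2)∈J2 [6;5;1]
L+ [7;5;1]
R(5,4)∈J1 [7;6;1]
C(6,0)∈J2 [7;6;2]
L+ [8;6;2]
L+ [9;6;2]
C(7,1)∈J2 [9;6;3]
R(8,6)∈J1 [9;7;3]
PS(8,7)∈J2 [9;7;4]
C(2,8)∈J2 [9;7;5]
mobility = 24 − 14 − 5 = 5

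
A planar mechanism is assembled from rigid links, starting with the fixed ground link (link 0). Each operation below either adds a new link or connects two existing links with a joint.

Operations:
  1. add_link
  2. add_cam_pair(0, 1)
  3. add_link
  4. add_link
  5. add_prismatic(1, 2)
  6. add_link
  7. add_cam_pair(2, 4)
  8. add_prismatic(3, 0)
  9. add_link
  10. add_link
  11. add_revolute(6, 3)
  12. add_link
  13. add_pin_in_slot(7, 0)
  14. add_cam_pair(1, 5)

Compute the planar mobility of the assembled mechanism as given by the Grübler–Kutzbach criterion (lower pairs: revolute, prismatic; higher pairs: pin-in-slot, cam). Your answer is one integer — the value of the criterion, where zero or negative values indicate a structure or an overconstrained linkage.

(L,J1,J2)=(1,0,0); link0 fixed
link1: (2,0,0)
C 0-1 [J2]: (2,0,1)
link2: (3,0,1)
link3: (4,0,1)
P 1-2 [J1]: (4,1,1)
link4: (5,1,1)
C 2-4 [J2]: (5,1,2)
P 3-0 [J1]: (5,2,2)
link5: (6,2,2)
link6: (7,2,2)
R 6-3 [J1]: (7,3,2)
link7: (8,3,2)
PS 7-0 [J2]: (8,3,3)
C 1-5 [J2]: (8,3,4)
Grübler: 3·7 − 2·3 − 4 = 11

M = 11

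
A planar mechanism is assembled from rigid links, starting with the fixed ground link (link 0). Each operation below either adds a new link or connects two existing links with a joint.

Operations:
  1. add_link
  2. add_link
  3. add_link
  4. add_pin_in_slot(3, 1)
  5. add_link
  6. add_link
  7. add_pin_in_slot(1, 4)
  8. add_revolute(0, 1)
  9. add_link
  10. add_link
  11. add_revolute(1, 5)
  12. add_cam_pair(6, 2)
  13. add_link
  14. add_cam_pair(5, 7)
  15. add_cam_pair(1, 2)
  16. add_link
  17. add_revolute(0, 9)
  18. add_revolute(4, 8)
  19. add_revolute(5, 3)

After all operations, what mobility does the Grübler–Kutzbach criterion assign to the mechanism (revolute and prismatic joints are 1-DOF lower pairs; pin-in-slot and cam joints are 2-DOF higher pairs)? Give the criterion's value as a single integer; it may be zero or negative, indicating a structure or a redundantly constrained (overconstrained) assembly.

(L,J1,J2)=(1,0,0); link0 fixed
link1: (2,0,0)
link2: (3,0,0)
link3: (4,0,0)
PS 3-1 [J2]: (4,0,1)
link4: (5,0,1)
link5: (6,0,1)
PS 1-4 [J2]: (6,0,2)
R 0-1 [J1]: (6,1,2)
link6: (7,1,2)
link7: (8,1,2)
R 1-5 [J1]: (8,2,2)
C 6-2 [J2]: (8,2,3)
link8: (9,2,3)
C 5-7 [J2]: (9,2,4)
C 1-2 [J2]: (9,2,5)
link9: (10,2,5)
R 0-9 [J1]: (10,3,5)
R 4-8 [J1]: (10,4,5)
R 5-3 [J1]: (10,5,5)
Grübler: 3·9 − 2·5 − 5 = 12

M = 12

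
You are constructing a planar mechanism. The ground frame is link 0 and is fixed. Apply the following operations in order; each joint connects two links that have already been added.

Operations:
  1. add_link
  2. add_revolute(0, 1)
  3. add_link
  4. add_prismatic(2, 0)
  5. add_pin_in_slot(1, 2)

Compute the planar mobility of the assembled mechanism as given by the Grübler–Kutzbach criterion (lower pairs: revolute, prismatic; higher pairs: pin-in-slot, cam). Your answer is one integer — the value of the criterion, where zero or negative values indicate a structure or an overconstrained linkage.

ground; <1,0,0>
#1 <2,0,0>
R:0↔1 J1 <2,1,0>
#2 <3,1,0>
P:2↔0 J1 <3,2,0>
PS:1↔2 J2 <3,2,1>
3×2 − 2×2 − 1×1 = 1

M = 1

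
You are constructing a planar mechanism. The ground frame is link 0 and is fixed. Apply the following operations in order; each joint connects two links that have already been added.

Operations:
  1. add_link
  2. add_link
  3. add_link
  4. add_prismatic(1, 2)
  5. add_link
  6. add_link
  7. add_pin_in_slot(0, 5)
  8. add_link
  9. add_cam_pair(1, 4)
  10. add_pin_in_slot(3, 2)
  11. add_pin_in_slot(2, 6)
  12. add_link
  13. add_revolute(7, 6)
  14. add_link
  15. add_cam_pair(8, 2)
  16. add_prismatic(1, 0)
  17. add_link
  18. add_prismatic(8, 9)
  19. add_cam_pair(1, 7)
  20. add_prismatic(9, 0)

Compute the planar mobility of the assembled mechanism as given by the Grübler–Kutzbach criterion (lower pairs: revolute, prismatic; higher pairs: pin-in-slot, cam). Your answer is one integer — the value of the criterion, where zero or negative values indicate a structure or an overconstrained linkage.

M = 11

ground; <1,0,0>
#1 <2,0,0>
#2 <3,0,0>
#3 <4,0,0>
P:1↔2 J1 <4,1,0>
#4 <5,1,0>
#5 <6,1,0>
PS:0↔5 J2 <6,1,1>
#6 <7,1,1>
C:1↔4 J2 <7,1,2>
PS:3↔2 J2 <7,1,3>
PS:2↔6 J2 <7,1,4>
#7 <8,1,4>
R:7↔6 J1 <8,2,4>
#8 <9,2,4>
C:8↔2 J2 <9,2,5>
P:1↔0 J1 <9,3,5>
#9 <10,3,5>
P:8↔9 J1 <10,4,5>
C:1↔7 J2 <10,4,6>
P:9↔0 J1 <10,5,6>
3×9 − 2×5 − 1×6 = 11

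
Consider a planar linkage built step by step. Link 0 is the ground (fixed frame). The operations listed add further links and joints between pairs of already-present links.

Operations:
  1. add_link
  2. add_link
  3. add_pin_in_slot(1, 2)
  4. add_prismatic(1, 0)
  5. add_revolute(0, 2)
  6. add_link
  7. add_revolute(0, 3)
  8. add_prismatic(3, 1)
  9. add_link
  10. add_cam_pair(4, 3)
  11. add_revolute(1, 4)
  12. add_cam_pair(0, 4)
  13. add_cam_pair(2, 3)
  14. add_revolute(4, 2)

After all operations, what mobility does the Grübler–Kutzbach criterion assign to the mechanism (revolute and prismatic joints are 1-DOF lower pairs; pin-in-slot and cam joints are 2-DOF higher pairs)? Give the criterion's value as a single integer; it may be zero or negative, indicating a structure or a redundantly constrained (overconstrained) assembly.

M = -4

ground; <1,0,0>
#1 <2,0,0>
#2 <3,0,0>
PS:1↔2 J2 <3,0,1>
P:1↔0 J1 <3,1,1>
R:0↔2 J1 <3,2,1>
#3 <4,2,1>
R:0↔3 J1 <4,3,1>
P:3↔1 J1 <4,4,1>
#4 <5,4,1>
C:4↔3 J2 <5,4,2>
R:1↔4 J1 <5,5,2>
C:0↔4 J2 <5,5,3>
C:2↔3 J2 <5,5,4>
R:4↔2 J1 <5,6,4>
3×4 − 2×6 − 1×4 = -4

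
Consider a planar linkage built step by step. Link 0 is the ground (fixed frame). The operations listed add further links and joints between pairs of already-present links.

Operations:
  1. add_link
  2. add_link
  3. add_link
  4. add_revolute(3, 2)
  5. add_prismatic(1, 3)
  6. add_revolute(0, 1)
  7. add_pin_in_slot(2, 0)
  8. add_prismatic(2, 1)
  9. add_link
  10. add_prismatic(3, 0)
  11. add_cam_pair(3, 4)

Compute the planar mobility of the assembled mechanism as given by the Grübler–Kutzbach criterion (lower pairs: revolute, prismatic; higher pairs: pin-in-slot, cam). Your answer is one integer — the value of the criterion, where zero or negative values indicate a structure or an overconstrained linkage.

ground; <1,0,0>
#1 <2,0,0>
#2 <3,0,0>
#3 <4,0,0>
R:3↔2 J1 <4,1,0>
P:1↔3 J1 <4,2,0>
R:0↔1 J1 <4,3,0>
PS:2↔0 J2 <4,3,1>
P:2↔1 J1 <4,4,1>
#4 <5,4,1>
P:3↔0 J1 <5,5,1>
C:3↔4 J2 <5,5,2>
3×4 − 2×5 − 1×2 = 0

M = 0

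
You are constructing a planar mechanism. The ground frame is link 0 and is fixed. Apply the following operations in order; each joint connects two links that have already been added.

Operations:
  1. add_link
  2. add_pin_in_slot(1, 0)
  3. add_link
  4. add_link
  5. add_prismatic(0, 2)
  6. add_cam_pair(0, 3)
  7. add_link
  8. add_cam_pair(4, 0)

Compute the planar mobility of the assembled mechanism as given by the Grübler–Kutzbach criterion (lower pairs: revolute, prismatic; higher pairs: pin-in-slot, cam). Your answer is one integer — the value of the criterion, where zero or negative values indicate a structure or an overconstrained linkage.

(L,J1,J2)=(1,0,0); link0 fixed
link1: (2,0,0)
PS 1-0 [J2]: (2,0,1)
link2: (3,0,1)
link3: (4,0,1)
P 0-2 [J1]: (4,1,1)
C 0-3 [J2]: (4,1,2)
link4: (5,1,2)
C 4-0 [J2]: (5,1,3)
Grübler: 3·4 − 2·1 − 3 = 7

M = 7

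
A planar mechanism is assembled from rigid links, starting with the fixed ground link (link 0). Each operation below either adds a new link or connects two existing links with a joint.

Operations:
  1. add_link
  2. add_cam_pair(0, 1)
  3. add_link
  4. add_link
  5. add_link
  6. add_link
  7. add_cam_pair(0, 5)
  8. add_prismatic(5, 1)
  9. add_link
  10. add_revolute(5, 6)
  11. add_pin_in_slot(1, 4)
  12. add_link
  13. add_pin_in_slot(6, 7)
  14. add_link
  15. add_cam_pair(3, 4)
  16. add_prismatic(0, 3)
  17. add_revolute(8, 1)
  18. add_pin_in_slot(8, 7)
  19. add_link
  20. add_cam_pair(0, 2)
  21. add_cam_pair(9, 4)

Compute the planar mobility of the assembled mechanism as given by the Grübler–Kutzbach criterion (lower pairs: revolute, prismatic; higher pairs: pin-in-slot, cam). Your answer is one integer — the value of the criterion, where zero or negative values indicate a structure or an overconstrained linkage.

ground; <1,0,0>
#1 <2,0,0>
C:0↔1 J2 <2,0,1>
#2 <3,0,1>
#3 <4,0,1>
#4 <5,0,1>
#5 <6,0,1>
C:0↔5 J2 <6,0,2>
P:5↔1 J1 <6,1,2>
#6 <7,1,2>
R:5↔6 J1 <7,2,2>
PS:1↔4 J2 <7,2,3>
#7 <8,2,3>
PS:6↔7 J2 <8,2,4>
#8 <9,2,4>
C:3↔4 J2 <9,2,5>
P:0↔3 J1 <9,3,5>
R:8↔1 J1 <9,4,5>
PS:8↔7 J2 <9,4,6>
#9 <10,4,6>
C:0↔2 J2 <10,4,7>
C:9↔4 J2 <10,4,8>
3×9 − 2×4 − 1×8 = 11

M = 11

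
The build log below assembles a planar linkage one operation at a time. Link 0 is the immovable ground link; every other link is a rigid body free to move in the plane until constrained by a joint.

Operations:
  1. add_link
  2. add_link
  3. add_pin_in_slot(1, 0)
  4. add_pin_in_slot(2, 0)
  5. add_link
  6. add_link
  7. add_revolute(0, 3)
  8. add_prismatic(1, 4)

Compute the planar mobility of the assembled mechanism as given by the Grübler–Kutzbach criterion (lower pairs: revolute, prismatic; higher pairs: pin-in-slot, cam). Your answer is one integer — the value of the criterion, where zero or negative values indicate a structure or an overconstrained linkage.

[1;0;0] (link 0 is ground)
L+ [2;0;0]
L+ [3;0;0]
PS(1,0)∈J2 [3;0;1]
PS(2,0)∈J2 [3;0;2]
L+ [4;0;2]
L+ [5;0;2]
R(0,3)∈J1 [5;1;2]
P(1,4)∈J1 [5;2;2]
mobility = 12 − 4 − 2 = 6

M = 6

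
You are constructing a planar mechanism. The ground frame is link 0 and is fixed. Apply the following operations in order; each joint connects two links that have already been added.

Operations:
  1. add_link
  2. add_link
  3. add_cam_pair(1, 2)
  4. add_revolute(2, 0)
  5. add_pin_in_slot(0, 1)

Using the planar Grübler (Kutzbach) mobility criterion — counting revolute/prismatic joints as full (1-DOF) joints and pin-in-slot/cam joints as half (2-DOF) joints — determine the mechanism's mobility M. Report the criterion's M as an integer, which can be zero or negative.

M = 2

link 0 = ground. State L|J1|J2 = 1|0|0
+link1  2|0|0
+link2  3|0|0
C(1,2) f=2→J2  3|0|1
R(2,0) f=1→J1  3|1|1
PS(0,1) f=2→J2  3|1|2
M = 3(3−1)−2·1−2 = 6−2−2 = 2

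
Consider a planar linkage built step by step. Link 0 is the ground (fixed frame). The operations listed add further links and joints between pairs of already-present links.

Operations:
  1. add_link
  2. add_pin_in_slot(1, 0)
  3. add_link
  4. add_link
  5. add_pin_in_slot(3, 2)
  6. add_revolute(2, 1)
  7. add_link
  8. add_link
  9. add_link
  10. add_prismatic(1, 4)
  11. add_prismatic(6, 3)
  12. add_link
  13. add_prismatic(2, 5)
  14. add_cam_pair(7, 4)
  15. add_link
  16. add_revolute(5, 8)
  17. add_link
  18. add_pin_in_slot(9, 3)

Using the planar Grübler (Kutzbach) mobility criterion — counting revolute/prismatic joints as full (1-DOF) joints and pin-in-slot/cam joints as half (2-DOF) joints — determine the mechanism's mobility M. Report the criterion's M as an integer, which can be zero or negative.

M = 13

(L,J1,J2)=(1,0,0); link0 fixed
link1: (2,0,0)
PS 1-0 [J2]: (2,0,1)
link2: (3,0,1)
link3: (4,0,1)
PS 3-2 [J2]: (4,0,2)
R 2-1 [J1]: (4,1,2)
link4: (5,1,2)
link5: (6,1,2)
link6: (7,1,2)
P 1-4 [J1]: (7,2,2)
P 6-3 [J1]: (7,3,2)
link7: (8,3,2)
P 2-5 [J1]: (8,4,2)
C 7-4 [J2]: (8,4,3)
link8: (9,4,3)
R 5-8 [J1]: (9,5,3)
link9: (10,5,3)
PS 9-3 [J2]: (10,5,4)
Grübler: 3·9 − 2·5 − 4 = 13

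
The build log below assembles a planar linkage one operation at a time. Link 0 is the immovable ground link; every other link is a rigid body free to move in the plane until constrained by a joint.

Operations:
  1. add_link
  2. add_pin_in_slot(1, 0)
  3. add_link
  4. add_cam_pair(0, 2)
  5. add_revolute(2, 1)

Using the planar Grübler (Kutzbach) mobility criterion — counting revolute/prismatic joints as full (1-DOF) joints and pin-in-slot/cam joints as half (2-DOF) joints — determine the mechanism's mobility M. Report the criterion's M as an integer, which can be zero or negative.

[1;0;0] (link 0 is ground)
L+ [2;0;0]
PS(1,0)∈J2 [2;0;1]
L+ [3;0;1]
C(0,2)∈J2 [3;0;2]
R(2,1)∈J1 [3;1;2]
mobility = 6 − 2 − 2 = 2

M = 2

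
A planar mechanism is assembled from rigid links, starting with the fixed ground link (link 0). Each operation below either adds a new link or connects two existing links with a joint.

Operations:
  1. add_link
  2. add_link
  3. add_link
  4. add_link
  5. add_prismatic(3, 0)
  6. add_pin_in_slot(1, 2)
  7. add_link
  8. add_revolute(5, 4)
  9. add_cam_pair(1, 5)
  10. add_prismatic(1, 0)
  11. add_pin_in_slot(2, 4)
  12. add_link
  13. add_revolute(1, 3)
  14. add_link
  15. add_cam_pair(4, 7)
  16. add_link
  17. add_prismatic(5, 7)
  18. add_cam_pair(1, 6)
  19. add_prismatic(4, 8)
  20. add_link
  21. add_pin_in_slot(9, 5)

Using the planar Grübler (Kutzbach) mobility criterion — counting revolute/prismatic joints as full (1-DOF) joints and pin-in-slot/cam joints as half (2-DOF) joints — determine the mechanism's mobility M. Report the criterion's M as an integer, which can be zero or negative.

M = 9

link 0 = ground. State L|J1|J2 = 1|0|0
+link1  2|0|0
+link2  3|0|0
+link3  4|0|0
+link4  5|0|0
P(3,0) f=1→J1  5|1|0
PS(1,2) f=2→J2  5|1|1
+link5  6|1|1
R(5,4) f=1→J1  6|2|1
C(1,5) f=2→J2  6|2|2
P(1,0) f=1→J1  6|3|2
PS(2,4) f=2→J2  6|3|3
+link6  7|3|3
R(1,3) f=1→J1  7|4|3
+link7  8|4|3
C(4,7) f=2→J2  8|4|4
+link8  9|4|4
P(5,7) f=1→J1  9|5|4
C(1,6) f=2→J2  9|5|5
P(4,8) f=1→J1  9|6|5
+link9  10|6|5
PS(9,5) f=2→J2  10|6|6
M = 3(10−1)−2·6−6 = 27−12−6 = 9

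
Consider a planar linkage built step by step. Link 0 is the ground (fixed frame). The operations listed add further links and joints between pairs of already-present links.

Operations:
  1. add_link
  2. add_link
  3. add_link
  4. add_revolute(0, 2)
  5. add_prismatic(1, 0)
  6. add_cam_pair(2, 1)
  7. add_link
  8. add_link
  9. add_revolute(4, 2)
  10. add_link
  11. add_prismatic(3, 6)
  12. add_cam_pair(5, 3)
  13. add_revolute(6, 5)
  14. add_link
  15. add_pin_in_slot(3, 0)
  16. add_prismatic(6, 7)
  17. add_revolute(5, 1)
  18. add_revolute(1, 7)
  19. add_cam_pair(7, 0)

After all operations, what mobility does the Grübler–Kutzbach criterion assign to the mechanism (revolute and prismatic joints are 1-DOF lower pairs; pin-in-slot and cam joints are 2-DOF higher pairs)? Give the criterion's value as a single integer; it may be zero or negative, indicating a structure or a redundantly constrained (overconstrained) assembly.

(L,J1,J2)=(1,0,0); link0 fixed
link1: (2,0,0)
link2: (3,0,0)
link3: (4,0,0)
R 0-2 [J1]: (4,1,0)
P 1-0 [J1]: (4,2,0)
C 2-1 [J2]: (4,2,1)
link4: (5,2,1)
link5: (6,2,1)
R 4-2 [J1]: (6,3,1)
link6: (7,3,1)
P 3-6 [J1]: (7,4,1)
C 5-3 [J2]: (7,4,2)
R 6-5 [J1]: (7,5,2)
link7: (8,5,2)
PS 3-0 [J2]: (8,5,3)
P 6-7 [J1]: (8,6,3)
R 5-1 [J1]: (8,7,3)
R 1-7 [J1]: (8,8,3)
C 7-0 [J2]: (8,8,4)
Grübler: 3·7 − 2·8 − 4 = 1

M = 1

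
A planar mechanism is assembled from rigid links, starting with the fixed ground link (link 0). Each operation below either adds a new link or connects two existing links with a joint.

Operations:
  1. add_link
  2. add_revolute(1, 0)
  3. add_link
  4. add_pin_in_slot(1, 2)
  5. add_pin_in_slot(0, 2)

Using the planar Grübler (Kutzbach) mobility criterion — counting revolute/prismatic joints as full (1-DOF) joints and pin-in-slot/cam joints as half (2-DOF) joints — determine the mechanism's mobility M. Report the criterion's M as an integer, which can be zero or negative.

M = 2

ground; <1,0,0>
#1 <2,0,0>
R:1↔0 J1 <2,1,0>
#2 <3,1,0>
PS:1↔2 J2 <3,1,1>
PS:0↔2 J2 <3,1,2>
3×2 − 2×1 − 1×2 = 2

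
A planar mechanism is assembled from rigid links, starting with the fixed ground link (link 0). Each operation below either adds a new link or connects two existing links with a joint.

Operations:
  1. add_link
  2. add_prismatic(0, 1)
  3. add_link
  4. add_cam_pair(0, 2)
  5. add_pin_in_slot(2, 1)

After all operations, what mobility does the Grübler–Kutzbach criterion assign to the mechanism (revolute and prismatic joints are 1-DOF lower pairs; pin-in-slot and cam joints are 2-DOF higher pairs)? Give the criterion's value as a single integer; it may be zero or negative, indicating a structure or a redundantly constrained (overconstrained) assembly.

M = 2

L=1 J1=0 J2=0
add link → L=2 J1=0 J2=0
P@0,1 dof=1 J1 → L=2 J1=1 J2=0
add link → L=3 J1=1 J2=0
C@0,2 dof=2 J2 → L=3 J1=1 J2=1
PS@2,1 dof=2 J2 → L=3 J1=1 J2=2
M=3(L−1)−2J1−J2=3·2−2·1−2=2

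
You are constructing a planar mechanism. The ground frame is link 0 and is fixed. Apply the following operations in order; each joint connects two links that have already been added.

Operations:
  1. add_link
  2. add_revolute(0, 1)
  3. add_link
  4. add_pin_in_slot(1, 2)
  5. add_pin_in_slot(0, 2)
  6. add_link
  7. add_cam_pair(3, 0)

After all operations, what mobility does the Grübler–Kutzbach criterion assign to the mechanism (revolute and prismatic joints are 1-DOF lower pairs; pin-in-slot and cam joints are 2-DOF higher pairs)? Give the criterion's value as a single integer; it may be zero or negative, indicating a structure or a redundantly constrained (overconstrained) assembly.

M = 4

ground; <1,0,0>
#1 <2,0,0>
R:0↔1 J1 <2,1,0>
#2 <3,1,0>
PS:1↔2 J2 <3,1,1>
PS:0↔2 J2 <3,1,2>
#3 <4,1,2>
C:3↔0 J2 <4,1,3>
3×3 − 2×1 − 1×3 = 4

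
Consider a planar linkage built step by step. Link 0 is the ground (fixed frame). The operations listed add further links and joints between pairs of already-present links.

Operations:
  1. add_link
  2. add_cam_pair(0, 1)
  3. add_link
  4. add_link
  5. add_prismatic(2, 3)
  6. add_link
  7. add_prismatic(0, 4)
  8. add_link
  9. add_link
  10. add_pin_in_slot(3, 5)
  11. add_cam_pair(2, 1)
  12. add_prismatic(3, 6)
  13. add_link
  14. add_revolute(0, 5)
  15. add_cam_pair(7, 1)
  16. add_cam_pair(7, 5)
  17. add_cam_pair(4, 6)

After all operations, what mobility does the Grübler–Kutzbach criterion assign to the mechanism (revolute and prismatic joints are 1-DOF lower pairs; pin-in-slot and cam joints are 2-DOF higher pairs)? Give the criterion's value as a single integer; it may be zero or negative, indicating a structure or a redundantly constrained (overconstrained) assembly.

link 0 = ground. State L|J1|J2 = 1|0|0
+link1  2|0|0
C(0,1) f=2→J2  2|0|1
+link2  3|0|1
+link3  4|0|1
P(2,3) f=1→J1  4|1|1
+link4  5|1|1
P(0,4) f=1→J1  5|2|1
+link5  6|2|1
+link6  7|2|1
PS(3,5) f=2→J2  7|2|2
C(2,1) f=2→J2  7|2|3
P(3,6) f=1→J1  7|3|3
+link7  8|3|3
R(0,5) f=1→J1  8|4|3
C(7,1) f=2→J2  8|4|4
C(7,5) f=2→J2  8|4|5
C(4,6) f=2→J2  8|4|6
M = 3(8−1)−2·4−6 = 21−8−6 = 7

M = 7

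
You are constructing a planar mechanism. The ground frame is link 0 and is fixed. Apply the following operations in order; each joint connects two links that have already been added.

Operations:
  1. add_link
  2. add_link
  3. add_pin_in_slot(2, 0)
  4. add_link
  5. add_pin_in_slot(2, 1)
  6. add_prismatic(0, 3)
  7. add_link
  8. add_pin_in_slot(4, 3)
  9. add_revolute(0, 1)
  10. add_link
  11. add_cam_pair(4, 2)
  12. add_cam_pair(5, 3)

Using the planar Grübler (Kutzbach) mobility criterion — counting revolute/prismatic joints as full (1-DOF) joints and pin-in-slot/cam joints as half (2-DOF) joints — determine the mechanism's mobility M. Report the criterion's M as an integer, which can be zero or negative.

M = 6

(L,J1,J2)=(1,0,0); link0 fixed
link1: (2,0,0)
link2: (3,0,0)
PS 2-0 [J2]: (3,0,1)
link3: (4,0,1)
PS 2-1 [J2]: (4,0,2)
P 0-3 [J1]: (4,1,2)
link4: (5,1,2)
PS 4-3 [J2]: (5,1,3)
R 0-1 [J1]: (5,2,3)
link5: (6,2,3)
C 4-2 [J2]: (6,2,4)
C 5-3 [J2]: (6,2,5)
Grübler: 3·5 − 2·2 − 5 = 6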